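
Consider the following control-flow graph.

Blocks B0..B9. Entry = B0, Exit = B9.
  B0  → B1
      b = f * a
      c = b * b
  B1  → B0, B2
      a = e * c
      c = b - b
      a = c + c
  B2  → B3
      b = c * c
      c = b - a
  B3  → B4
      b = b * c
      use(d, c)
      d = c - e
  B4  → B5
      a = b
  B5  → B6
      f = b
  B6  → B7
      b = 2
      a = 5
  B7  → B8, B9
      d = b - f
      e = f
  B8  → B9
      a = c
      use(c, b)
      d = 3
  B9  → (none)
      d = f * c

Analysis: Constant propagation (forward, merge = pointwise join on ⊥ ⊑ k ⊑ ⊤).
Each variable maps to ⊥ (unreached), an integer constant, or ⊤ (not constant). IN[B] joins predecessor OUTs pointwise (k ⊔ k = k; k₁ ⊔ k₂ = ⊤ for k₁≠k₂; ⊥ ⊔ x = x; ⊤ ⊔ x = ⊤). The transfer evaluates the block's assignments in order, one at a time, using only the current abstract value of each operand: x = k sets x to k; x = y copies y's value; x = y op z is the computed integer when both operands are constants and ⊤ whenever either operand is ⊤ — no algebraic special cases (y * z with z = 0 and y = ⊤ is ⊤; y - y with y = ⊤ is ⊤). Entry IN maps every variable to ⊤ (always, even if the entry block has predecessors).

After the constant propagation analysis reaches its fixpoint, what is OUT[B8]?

Answer: {a: ⊤, b: 2, c: ⊤, d: 3, e: ⊤, f: ⊤}

Derivation:
Converged values:
  B0: | IN=(all ⊤) | OUT=(all ⊤)
  B1: | IN=(all ⊤) | OUT=(all ⊤)
  B2: | IN=(all ⊤) | OUT=(all ⊤)
  B3: | IN=(all ⊤) | OUT=(all ⊤)
  B4: | IN=(all ⊤) | OUT=(all ⊤)
  B5: | IN=(all ⊤) | OUT=(all ⊤)
  B6: | IN=(all ⊤) | OUT={a:5, b:2; rest ⊤}
  B7: | IN={a:5, b:2; rest ⊤} | OUT={a:5, b:2; rest ⊤}
  B8: | IN={a:5, b:2; rest ⊤} | OUT={b:2, d:3; rest ⊤}
  B9: | IN={b:2; rest ⊤} | OUT={b:2; rest ⊤}

Merge at B8: IN[B8] = OUT[B7] = {a: 5, b: 2, c: ⊤, d: ⊤, e: ⊤, f: ⊤}
Applying B8's transfer function to that IN value gives OUT[B8] (row B8 above).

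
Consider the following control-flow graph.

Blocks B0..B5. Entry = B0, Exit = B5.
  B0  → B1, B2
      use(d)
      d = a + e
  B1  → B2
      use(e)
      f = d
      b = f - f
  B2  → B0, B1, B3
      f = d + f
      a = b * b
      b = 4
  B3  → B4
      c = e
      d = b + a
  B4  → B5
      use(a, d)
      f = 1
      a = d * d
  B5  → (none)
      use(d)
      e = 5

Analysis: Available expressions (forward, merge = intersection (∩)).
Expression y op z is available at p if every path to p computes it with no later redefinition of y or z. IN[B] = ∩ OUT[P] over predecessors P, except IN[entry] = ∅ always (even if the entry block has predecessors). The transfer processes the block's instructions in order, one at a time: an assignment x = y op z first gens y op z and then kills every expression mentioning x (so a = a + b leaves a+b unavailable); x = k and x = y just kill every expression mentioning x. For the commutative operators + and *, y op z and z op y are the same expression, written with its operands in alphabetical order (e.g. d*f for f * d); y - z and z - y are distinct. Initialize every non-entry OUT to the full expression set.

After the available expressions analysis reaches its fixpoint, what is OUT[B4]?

Fixpoint table:
  B0:  IN={}  OUT={a+e}
  B1:  IN={}  OUT={f-f}
  B2:  IN={}  OUT={}
  B3:  IN={}  OUT={a+b}
  B4:  IN={a+b}  OUT={d*d}
  B5:  IN={d*d}  OUT={d*d}

Merge at B4: IN[B4] = OUT[B3] = {a+b}
Applying B4's transfer function to that IN value gives OUT[B4] (row B4 above).

Answer: {d*d}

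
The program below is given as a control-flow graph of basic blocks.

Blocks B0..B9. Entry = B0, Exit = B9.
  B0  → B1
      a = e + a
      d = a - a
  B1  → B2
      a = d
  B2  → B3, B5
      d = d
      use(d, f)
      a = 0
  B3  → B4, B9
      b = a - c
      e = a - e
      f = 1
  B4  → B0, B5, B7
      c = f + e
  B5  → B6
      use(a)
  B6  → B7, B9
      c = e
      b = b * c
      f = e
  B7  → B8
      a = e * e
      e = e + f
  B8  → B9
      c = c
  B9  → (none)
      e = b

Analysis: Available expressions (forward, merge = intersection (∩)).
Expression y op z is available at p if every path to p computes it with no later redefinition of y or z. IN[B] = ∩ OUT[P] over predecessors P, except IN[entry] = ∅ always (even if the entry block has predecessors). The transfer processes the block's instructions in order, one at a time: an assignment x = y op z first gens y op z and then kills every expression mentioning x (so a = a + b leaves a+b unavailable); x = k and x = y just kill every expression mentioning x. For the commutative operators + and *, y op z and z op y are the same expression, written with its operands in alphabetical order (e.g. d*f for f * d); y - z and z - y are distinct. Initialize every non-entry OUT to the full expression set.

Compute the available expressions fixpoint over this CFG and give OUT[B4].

Fixpoint table:
  B0: | IN={} | OUT={a-a}
  B1: | IN={a-a} | OUT={}
  B2: | IN={} | OUT={}
  B3: | IN={} | OUT={a-c}
  B4: | IN={a-c} | OUT={e+f}
  B5: | IN={} | OUT={}
  B6: | IN={} | OUT={}
  B7: | IN={} | OUT={}
  B8: | IN={} | OUT={}
  B9: | IN={} | OUT={}

Merge at B4: IN[B4] = OUT[B3] = {a-c}
Applying B4's transfer function to that IN value gives OUT[B4] (row B4 above).

Answer: {e+f}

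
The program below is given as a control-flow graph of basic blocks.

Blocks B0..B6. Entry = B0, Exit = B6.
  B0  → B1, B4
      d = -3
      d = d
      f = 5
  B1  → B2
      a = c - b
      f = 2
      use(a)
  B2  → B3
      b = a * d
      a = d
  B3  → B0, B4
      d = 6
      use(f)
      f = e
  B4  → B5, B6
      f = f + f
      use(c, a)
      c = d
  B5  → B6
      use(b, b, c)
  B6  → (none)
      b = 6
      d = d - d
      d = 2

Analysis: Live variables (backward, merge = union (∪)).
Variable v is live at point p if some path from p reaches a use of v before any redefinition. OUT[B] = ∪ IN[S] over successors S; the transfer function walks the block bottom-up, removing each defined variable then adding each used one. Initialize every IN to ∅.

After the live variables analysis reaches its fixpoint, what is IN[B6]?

Fixpoint table:
  B0:   IN={a, b, c, e}   OUT={a, b, c, d, e, f}
  B1:   IN={b, c, d, e}   OUT={a, c, d, e, f}
  B2:   IN={a, c, d, e, f}   OUT={a, b, c, e, f}
  B3:   IN={a, b, c, e, f}   OUT={a, b, c, d, e, f}
  B4:   IN={a, b, c, d, f}   OUT={b, c, d}
  B5:   IN={b, c, d}   OUT={d}
  B6:   IN={d}   OUT={}

B6 is the boundary node: OUT[B6] = {}
Applying B6's transfer function to that OUT value gives IN[B6] (row B6 above).

Answer: {d}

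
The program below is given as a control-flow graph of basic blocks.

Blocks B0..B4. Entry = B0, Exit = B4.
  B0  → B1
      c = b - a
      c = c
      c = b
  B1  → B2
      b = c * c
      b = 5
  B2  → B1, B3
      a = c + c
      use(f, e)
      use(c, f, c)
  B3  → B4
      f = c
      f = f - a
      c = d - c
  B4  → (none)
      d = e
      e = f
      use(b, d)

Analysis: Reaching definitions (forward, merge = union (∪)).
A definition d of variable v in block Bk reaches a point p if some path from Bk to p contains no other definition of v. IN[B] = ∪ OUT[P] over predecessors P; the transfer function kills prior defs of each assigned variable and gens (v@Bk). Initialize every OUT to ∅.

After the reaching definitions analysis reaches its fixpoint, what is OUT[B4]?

Fixpoint table:
  B0:  IN={}  OUT={c@B0}
  B1:  IN={a@B2, b@B1, c@B0}  OUT={a@B2, b@B1, c@B0}
  B2:  IN={a@B2, b@B1, c@B0}  OUT={a@B2, b@B1, c@B0}
  B3:  IN={a@B2, b@B1, c@B0}  OUT={a@B2, b@B1, c@B3, f@B3}
  B4:  IN={a@B2, b@B1, c@B3, f@B3}  OUT={a@B2, b@B1, c@B3, d@B4, e@B4, f@B3}

Merge at B4: IN[B4] = OUT[B3] = {a@B2, b@B1, c@B3, f@B3}
Applying B4's transfer function to that IN value gives OUT[B4] (row B4 above).

Answer: {a@B2, b@B1, c@B3, d@B4, e@B4, f@B3}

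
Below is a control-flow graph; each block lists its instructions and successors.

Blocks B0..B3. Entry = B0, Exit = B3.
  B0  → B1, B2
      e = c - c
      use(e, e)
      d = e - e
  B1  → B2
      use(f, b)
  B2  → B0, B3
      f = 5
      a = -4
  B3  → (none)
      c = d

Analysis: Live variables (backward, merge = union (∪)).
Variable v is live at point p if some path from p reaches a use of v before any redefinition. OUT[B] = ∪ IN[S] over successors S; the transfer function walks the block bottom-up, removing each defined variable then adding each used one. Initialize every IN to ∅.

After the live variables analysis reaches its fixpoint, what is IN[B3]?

Answer: {d}

Derivation:
Per-block solution:
  B0:   IN={b, c, f}   OUT={b, c, d, f}
  B1:   IN={b, c, d, f}   OUT={b, c, d}
  B2:   IN={b, c, d}   OUT={b, c, d, f}
  B3:   IN={d}   OUT={}

B3 is the boundary node: OUT[B3] = {}
Applying B3's transfer function to that OUT value gives IN[B3] (row B3 above).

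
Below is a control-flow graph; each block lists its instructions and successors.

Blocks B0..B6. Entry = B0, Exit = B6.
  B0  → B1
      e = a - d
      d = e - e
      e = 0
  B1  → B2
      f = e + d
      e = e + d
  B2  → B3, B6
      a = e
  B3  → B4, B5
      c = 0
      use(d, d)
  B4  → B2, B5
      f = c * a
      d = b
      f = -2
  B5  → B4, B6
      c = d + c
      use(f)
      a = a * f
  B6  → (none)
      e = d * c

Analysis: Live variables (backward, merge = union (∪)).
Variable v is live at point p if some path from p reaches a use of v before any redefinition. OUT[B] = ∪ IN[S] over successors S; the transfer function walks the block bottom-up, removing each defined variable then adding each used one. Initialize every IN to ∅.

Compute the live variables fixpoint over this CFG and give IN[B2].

Converged values:
  B0: | IN={a, b, c, d} | OUT={b, c, d, e}
  B1: | IN={b, c, d, e} | OUT={b, c, d, e, f}
  B2: | IN={b, c, d, e, f} | OUT={a, b, c, d, e, f}
  B3: | IN={a, b, d, e, f} | OUT={a, b, c, d, e, f}
  B4: | IN={a, b, c, e} | OUT={a, b, c, d, e, f}
  B5: | IN={a, b, c, d, e, f} | OUT={a, b, c, d, e}
  B6: | IN={c, d} | OUT={}

Merge at B2: OUT[B2] = IN[B3] ⊔ IN[B6] = {a, b, c, d, e, f}
Applying B2's transfer function to that OUT value gives IN[B2] (row B2 above).

Answer: {b, c, d, e, f}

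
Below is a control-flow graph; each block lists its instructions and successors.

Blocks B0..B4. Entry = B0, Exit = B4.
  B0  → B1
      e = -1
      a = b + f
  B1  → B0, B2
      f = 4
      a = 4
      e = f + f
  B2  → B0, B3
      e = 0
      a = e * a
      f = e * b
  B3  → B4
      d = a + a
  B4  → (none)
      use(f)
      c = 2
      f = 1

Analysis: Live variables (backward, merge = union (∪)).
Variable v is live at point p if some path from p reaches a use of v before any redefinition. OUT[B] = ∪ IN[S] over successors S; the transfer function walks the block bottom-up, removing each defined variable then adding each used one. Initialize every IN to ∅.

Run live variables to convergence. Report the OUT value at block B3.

Converged values:
  B0: | IN={b, f} | OUT={b}
  B1: | IN={b} | OUT={a, b, f}
  B2: | IN={a, b} | OUT={a, b, f}
  B3: | IN={a, f} | OUT={f}
  B4: | IN={f} | OUT={}

Merge at B3: OUT[B3] = IN[B4] = {f}

Answer: {f}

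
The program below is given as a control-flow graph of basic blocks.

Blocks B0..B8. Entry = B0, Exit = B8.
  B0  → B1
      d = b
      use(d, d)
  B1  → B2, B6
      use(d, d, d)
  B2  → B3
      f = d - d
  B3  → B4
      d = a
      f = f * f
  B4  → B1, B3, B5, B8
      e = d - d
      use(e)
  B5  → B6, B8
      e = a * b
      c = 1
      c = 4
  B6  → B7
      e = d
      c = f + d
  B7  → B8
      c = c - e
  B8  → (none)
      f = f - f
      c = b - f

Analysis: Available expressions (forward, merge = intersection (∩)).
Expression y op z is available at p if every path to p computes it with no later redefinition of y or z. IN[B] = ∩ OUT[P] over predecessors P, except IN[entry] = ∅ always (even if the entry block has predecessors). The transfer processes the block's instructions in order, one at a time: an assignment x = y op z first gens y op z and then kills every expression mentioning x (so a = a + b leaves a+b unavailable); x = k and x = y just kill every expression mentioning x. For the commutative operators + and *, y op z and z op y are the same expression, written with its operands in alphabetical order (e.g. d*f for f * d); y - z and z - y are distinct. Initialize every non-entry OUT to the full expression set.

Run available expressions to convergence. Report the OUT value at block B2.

Answer: {d-d}

Derivation:
Converged values:
  B0: | IN={} | OUT={}
  B1: | IN={} | OUT={}
  B2: | IN={} | OUT={d-d}
  B3: | IN={d-d} | OUT={}
  B4: | IN={} | OUT={d-d}
  B5: | IN={d-d} | OUT={a*b, d-d}
  B6: | IN={} | OUT={d+f}
  B7: | IN={d+f} | OUT={d+f}
  B8: | IN={} | OUT={b-f}

Merge at B2: IN[B2] = OUT[B1] = {}
Applying B2's transfer function to that IN value gives OUT[B2] (row B2 above).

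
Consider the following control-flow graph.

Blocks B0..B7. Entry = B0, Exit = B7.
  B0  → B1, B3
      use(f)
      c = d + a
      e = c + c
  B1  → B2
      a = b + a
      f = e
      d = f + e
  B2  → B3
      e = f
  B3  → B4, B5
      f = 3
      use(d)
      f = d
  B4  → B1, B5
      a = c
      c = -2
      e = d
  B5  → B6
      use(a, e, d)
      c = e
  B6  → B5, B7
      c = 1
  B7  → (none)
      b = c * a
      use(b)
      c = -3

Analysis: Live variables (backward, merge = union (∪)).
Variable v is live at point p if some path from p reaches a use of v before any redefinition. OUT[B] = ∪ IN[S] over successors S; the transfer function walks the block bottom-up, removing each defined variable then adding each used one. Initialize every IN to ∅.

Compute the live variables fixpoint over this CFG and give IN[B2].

Answer: {a, b, c, d, f}

Derivation:
Fixpoint table:
  B0:  IN={a, b, d, f}  OUT={a, b, c, d, e}
  B1:  IN={a, b, c, e}  OUT={a, b, c, d, f}
  B2:  IN={a, b, c, d, f}  OUT={a, b, c, d, e}
  B3:  IN={a, b, c, d, e}  OUT={a, b, c, d, e}
  B4:  IN={b, c, d}  OUT={a, b, c, d, e}
  B5:  IN={a, d, e}  OUT={a, d, e}
  B6:  IN={a, d, e}  OUT={a, c, d, e}
  B7:  IN={a, c}  OUT={}

Merge at B2: OUT[B2] = IN[B3] = {a, b, c, d, e}
Applying B2's transfer function to that OUT value gives IN[B2] (row B2 above).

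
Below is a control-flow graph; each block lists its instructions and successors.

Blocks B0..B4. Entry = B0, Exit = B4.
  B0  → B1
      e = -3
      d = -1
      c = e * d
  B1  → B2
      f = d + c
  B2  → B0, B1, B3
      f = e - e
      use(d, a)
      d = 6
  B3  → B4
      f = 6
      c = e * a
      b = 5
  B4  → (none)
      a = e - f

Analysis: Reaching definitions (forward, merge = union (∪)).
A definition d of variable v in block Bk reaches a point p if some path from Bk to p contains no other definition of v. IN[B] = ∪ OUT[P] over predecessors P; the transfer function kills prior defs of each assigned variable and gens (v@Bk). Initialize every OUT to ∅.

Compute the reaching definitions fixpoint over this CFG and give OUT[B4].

Answer: {a@B4, b@B3, c@B3, d@B2, e@B0, f@B3}

Derivation:
Fixpoint table:
  B0: | IN={c@B0, d@B2, e@B0, f@B2} | OUT={c@B0, d@B0, e@B0, f@B2}
  B1: | IN={c@B0, d@B0, d@B2, e@B0, f@B2} | OUT={c@B0, d@B0, d@B2, e@B0, f@B1}
  B2: | IN={c@B0, d@B0, d@B2, e@B0, f@B1} | OUT={c@B0, d@B2, e@B0, f@B2}
  B3: | IN={c@B0, d@B2, e@B0, f@B2} | OUT={b@B3, c@B3, d@B2, e@B0, f@B3}
  B4: | IN={b@B3, c@B3, d@B2, e@B0, f@B3} | OUT={a@B4, b@B3, c@B3, d@B2, e@B0, f@B3}

Merge at B4: IN[B4] = OUT[B3] = {b@B3, c@B3, d@B2, e@B0, f@B3}
Applying B4's transfer function to that IN value gives OUT[B4] (row B4 above).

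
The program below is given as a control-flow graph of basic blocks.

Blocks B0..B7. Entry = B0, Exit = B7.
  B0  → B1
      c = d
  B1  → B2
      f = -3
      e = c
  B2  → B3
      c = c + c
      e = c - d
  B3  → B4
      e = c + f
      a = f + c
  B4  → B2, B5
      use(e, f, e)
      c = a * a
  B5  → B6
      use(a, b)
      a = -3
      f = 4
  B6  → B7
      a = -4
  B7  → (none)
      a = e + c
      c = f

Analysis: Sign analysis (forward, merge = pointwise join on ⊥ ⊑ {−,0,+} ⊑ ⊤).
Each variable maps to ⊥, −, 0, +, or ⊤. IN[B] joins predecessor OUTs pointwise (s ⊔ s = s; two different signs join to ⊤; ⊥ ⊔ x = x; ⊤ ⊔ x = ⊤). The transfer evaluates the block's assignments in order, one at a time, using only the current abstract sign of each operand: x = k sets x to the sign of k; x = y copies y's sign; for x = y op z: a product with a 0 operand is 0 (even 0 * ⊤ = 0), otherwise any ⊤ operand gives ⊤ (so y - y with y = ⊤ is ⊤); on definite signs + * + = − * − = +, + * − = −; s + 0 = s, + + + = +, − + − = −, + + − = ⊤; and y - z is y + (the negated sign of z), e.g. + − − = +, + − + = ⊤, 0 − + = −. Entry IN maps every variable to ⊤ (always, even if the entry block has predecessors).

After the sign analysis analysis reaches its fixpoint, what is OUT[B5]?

Fixpoint table:
  B0: | IN=(all ⊤) | OUT=(all ⊤)
  B1: | IN=(all ⊤) | OUT={f:-; rest ⊤}
  B2: | IN={f:-; rest ⊤} | OUT={f:-; rest ⊤}
  B3: | IN={f:-; rest ⊤} | OUT={f:-; rest ⊤}
  B4: | IN={f:-; rest ⊤} | OUT={f:-; rest ⊤}
  B5: | IN={f:-; rest ⊤} | OUT={a:-, f:+; rest ⊤}
  B6: | IN={a:-, f:+; rest ⊤} | OUT={a:-, f:+; rest ⊤}
  B7: | IN={a:-, f:+; rest ⊤} | OUT={c:+, f:+; rest ⊤}

Merge at B5: IN[B5] = OUT[B4] = {a: ⊤, b: ⊤, c: ⊤, d: ⊤, e: ⊤, f: -}
Applying B5's transfer function to that IN value gives OUT[B5] (row B5 above).

Answer: {a: -, b: ⊤, c: ⊤, d: ⊤, e: ⊤, f: +}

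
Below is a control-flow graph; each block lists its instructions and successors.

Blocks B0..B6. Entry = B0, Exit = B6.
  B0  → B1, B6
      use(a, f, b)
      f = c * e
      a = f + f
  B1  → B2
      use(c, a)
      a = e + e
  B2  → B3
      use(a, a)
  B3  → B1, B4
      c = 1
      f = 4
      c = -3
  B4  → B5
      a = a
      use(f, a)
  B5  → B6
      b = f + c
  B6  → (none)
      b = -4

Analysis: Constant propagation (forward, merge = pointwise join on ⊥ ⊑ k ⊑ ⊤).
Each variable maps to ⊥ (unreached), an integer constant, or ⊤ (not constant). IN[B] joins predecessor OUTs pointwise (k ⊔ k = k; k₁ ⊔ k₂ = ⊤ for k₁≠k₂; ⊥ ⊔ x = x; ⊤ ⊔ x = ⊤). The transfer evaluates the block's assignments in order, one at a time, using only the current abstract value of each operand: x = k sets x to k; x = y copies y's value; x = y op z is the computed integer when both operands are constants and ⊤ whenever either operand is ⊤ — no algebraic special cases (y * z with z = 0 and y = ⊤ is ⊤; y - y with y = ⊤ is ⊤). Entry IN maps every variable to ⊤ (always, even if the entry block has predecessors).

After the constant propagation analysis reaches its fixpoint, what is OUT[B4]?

Converged values:
  B0:  IN=(all ⊤)  OUT=(all ⊤)
  B1:  IN=(all ⊤)  OUT=(all ⊤)
  B2:  IN=(all ⊤)  OUT=(all ⊤)
  B3:  IN=(all ⊤)  OUT={c:-3, f:4; rest ⊤}
  B4:  IN={c:-3, f:4; rest ⊤}  OUT={c:-3, f:4; rest ⊤}
  B5:  IN={c:-3, f:4; rest ⊤}  OUT={b:1, c:-3, f:4; rest ⊤}
  B6:  IN=(all ⊤)  OUT={b:-4; rest ⊤}

Merge at B4: IN[B4] = OUT[B3] = {a: ⊤, b: ⊤, c: -3, d: ⊤, e: ⊤, f: 4}
Applying B4's transfer function to that IN value gives OUT[B4] (row B4 above).

Answer: {a: ⊤, b: ⊤, c: -3, d: ⊤, e: ⊤, f: 4}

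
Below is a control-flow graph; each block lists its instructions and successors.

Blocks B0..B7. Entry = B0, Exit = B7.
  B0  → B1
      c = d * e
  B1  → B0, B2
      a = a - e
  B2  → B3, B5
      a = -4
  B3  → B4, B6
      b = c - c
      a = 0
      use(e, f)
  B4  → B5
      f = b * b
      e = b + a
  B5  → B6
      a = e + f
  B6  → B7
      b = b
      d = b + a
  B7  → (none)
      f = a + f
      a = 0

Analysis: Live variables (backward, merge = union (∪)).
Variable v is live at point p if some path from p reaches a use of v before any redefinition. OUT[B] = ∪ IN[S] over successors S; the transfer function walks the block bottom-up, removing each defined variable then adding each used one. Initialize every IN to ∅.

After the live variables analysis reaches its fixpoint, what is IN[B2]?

Answer: {b, c, e, f}

Trace:
Per-block solution:
  B0: | IN={a, b, d, e, f} | OUT={a, b, c, d, e, f}
  B1: | IN={a, b, c, d, e, f} | OUT={a, b, c, d, e, f}
  B2: | IN={b, c, e, f} | OUT={b, c, e, f}
  B3: | IN={c, e, f} | OUT={a, b, f}
  B4: | IN={a, b} | OUT={b, e, f}
  B5: | IN={b, e, f} | OUT={a, b, f}
  B6: | IN={a, b, f} | OUT={a, f}
  B7: | IN={a, f} | OUT={}

Merge at B2: OUT[B2] = IN[B3] ⊔ IN[B5] = {b, c, e, f}
Applying B2's transfer function to that OUT value gives IN[B2] (row B2 above).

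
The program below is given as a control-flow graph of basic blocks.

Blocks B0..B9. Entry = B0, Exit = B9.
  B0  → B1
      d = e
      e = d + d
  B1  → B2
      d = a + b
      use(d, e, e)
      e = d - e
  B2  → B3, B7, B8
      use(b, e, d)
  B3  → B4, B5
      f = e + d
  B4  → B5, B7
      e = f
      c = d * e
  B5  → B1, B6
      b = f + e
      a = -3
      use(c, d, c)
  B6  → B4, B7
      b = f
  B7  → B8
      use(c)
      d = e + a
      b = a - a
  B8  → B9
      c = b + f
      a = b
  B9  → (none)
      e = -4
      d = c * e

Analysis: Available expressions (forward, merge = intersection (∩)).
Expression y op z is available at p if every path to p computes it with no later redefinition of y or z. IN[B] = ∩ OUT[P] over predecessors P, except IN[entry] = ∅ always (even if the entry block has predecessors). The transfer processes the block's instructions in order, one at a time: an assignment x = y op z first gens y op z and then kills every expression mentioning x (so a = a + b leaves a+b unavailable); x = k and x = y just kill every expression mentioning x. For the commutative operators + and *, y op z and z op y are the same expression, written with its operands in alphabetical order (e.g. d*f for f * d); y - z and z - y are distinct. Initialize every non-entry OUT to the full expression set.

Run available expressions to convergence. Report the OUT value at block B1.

Fixpoint table:
  B0: | IN={} | OUT={d+d}
  B1: | IN={} | OUT={a+b}
  B2: | IN={a+b} | OUT={a+b}
  B3: | IN={a+b} | OUT={a+b, d+e}
  B4: | IN={} | OUT={d*e}
  B5: | IN={} | OUT={e+f}
  B6: | IN={e+f} | OUT={e+f}
  B7: | IN={} | OUT={a+e, a-a}
  B8: | IN={} | OUT={b+f}
  B9: | IN={b+f} | OUT={b+f, c*e}

Merge at B1: IN[B1] = OUT[B0] ∩ OUT[B5] = {}
Applying B1's transfer function to that IN value gives OUT[B1] (row B1 above).

Answer: {a+b}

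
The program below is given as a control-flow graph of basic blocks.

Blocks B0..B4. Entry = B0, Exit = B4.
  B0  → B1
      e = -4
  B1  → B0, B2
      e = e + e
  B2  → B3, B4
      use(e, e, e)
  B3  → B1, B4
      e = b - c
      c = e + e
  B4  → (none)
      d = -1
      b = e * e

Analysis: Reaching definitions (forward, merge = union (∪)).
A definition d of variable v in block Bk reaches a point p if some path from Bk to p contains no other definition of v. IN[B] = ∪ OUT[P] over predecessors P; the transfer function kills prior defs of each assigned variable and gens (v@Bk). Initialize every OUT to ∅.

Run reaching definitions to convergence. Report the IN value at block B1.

Answer: {c@B3, e@B0, e@B3}

Derivation:
Per-block solution:
  B0: | IN={c@B3, e@B1} | OUT={c@B3, e@B0}
  B1: | IN={c@B3, e@B0, e@B3} | OUT={c@B3, e@B1}
  B2: | IN={c@B3, e@B1} | OUT={c@B3, e@B1}
  B3: | IN={c@B3, e@B1} | OUT={c@B3, e@B3}
  B4: | IN={c@B3, e@B1, e@B3} | OUT={b@B4, c@B3, d@B4, e@B1, e@B3}

Merge at B1: IN[B1] = OUT[B0] ⊔ OUT[B3] = {c@B3, e@B0, e@B3}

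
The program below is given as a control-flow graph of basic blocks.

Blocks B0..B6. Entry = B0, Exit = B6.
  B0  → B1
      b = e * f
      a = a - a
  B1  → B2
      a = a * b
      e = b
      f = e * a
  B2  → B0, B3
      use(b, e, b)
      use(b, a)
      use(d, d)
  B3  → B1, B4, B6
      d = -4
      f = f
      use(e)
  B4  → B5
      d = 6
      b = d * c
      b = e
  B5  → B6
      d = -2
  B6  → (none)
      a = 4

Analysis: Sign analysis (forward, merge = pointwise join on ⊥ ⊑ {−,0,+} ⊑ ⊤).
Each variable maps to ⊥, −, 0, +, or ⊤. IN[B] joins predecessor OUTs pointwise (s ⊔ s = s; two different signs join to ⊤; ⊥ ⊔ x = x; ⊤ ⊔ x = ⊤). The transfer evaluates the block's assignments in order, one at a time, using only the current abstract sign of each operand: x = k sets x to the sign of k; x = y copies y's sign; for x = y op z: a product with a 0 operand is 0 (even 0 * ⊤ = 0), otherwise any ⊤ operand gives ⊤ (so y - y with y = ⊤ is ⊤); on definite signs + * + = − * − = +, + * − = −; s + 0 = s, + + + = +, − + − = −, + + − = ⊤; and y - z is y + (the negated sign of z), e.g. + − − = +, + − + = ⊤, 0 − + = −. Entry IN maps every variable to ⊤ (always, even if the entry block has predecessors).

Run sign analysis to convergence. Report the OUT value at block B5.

Converged values:
  B0: | IN=(all ⊤) | OUT=(all ⊤)
  B1: | IN=(all ⊤) | OUT=(all ⊤)
  B2: | IN=(all ⊤) | OUT=(all ⊤)
  B3: | IN=(all ⊤) | OUT={d:-; rest ⊤}
  B4: | IN={d:-; rest ⊤} | OUT={d:+; rest ⊤}
  B5: | IN={d:+; rest ⊤} | OUT={d:-; rest ⊤}
  B6: | IN={d:-; rest ⊤} | OUT={a:+, d:-; rest ⊤}

Merge at B5: IN[B5] = OUT[B4] = {a: ⊤, b: ⊤, c: ⊤, d: +, e: ⊤, f: ⊤}
Applying B5's transfer function to that IN value gives OUT[B5] (row B5 above).

Answer: {a: ⊤, b: ⊤, c: ⊤, d: -, e: ⊤, f: ⊤}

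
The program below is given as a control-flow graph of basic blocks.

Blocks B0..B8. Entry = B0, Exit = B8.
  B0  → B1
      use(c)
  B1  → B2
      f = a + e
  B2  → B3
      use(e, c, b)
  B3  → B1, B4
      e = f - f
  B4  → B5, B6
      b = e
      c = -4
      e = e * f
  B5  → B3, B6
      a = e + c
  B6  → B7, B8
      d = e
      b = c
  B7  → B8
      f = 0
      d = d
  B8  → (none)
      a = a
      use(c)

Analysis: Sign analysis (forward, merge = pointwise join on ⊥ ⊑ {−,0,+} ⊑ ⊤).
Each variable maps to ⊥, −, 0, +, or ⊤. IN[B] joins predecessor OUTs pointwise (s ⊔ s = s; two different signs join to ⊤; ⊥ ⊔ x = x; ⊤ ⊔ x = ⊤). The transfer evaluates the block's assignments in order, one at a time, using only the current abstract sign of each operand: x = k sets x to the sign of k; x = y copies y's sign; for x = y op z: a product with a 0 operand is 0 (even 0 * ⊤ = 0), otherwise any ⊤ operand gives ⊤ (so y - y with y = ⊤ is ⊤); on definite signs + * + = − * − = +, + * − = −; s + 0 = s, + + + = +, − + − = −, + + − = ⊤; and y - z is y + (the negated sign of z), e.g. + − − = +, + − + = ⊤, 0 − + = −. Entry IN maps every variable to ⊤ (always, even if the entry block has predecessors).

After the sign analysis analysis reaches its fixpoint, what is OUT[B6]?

Answer: {a: ⊤, b: -, c: -, d: ⊤, e: ⊤, f: ⊤}

Derivation:
Converged values:
  B0: | IN=(all ⊤) | OUT=(all ⊤)
  B1: | IN=(all ⊤) | OUT=(all ⊤)
  B2: | IN=(all ⊤) | OUT=(all ⊤)
  B3: | IN=(all ⊤) | OUT=(all ⊤)
  B4: | IN=(all ⊤) | OUT={c:-; rest ⊤}
  B5: | IN={c:-; rest ⊤} | OUT={c:-; rest ⊤}
  B6: | IN={c:-; rest ⊤} | OUT={b:-, c:-; rest ⊤}
  B7: | IN={b:-, c:-; rest ⊤} | OUT={b:-, c:-, f:0; rest ⊤}
  B8: | IN={b:-, c:-; rest ⊤} | OUT={b:-, c:-; rest ⊤}

Merge at B6: IN[B6] = OUT[B4] ⊔ OUT[B5] = {a: ⊤, b: ⊤, c: -, d: ⊤, e: ⊤, f: ⊤}
Applying B6's transfer function to that IN value gives OUT[B6] (row B6 above).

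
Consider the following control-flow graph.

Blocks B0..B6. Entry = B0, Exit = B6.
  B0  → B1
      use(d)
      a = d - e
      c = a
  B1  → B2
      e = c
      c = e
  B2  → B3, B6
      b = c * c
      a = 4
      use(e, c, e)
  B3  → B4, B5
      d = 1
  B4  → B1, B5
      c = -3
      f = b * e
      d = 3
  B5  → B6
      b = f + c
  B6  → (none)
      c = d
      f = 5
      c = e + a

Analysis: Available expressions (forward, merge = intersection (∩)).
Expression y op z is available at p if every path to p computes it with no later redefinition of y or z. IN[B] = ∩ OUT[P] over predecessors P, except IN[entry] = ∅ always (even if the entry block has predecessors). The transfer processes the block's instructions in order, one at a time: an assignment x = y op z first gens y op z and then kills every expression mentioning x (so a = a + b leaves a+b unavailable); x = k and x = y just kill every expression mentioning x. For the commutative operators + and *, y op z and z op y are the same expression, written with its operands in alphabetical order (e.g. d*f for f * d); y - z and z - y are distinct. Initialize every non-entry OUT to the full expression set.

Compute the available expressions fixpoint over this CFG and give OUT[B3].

Answer: {c*c}

Working:
Per-block solution:
  B0:  IN={}  OUT={d-e}
  B1:  IN={}  OUT={}
  B2:  IN={}  OUT={c*c}
  B3:  IN={c*c}  OUT={c*c}
  B4:  IN={c*c}  OUT={b*e}
  B5:  IN={}  OUT={c+f}
  B6:  IN={}  OUT={a+e}

Merge at B3: IN[B3] = OUT[B2] = {c*c}
Applying B3's transfer function to that IN value gives OUT[B3] (row B3 above).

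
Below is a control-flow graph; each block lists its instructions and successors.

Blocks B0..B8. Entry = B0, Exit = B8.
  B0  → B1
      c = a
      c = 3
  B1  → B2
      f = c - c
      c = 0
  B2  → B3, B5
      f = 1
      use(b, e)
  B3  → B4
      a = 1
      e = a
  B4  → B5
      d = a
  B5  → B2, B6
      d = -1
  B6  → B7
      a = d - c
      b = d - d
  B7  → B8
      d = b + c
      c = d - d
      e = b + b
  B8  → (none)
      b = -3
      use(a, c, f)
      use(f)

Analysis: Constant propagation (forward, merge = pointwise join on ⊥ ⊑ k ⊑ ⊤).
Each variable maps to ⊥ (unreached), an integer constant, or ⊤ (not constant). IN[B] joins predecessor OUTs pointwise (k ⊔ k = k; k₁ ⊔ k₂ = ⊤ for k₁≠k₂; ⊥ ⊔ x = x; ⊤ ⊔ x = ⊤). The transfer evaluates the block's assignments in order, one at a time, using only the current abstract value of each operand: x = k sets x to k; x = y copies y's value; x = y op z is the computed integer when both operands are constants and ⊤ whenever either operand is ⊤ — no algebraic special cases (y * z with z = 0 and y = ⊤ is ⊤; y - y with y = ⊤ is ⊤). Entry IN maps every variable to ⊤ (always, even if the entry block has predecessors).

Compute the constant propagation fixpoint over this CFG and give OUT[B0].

Answer: {a: ⊤, b: ⊤, c: 3, d: ⊤, e: ⊤, f: ⊤}

Derivation:
Converged values:
  B0:   IN=(all ⊤)   OUT={c:3; rest ⊤}
  B1:   IN={c:3; rest ⊤}   OUT={c:0, f:0; rest ⊤}
  B2:   IN={c:0; rest ⊤}   OUT={c:0, f:1; rest ⊤}
  B3:   IN={c:0, f:1; rest ⊤}   OUT={a:1, c:0, e:1, f:1; rest ⊤}
  B4:   IN={a:1, c:0, e:1, f:1; rest ⊤}   OUT={a:1, c:0, d:1, e:1, f:1; rest ⊤}
  B5:   IN={c:0, f:1; rest ⊤}   OUT={c:0, d:-1, f:1; rest ⊤}
  B6:   IN={c:0, d:-1, f:1; rest ⊤}   OUT={a:-1, b:0, c:0, d:-1, f:1; rest ⊤}
  B7:   IN={a:-1, b:0, c:0, d:-1, f:1; rest ⊤}   OUT={a:-1, b:0, c:0, d:0, e:0, f:1; rest ⊤}
  B8:   IN={a:-1, b:0, c:0, d:0, e:0, f:1; rest ⊤}   OUT={a:-1, b:-3, c:0, d:0, e:0, f:1; rest ⊤}

B0 is the boundary node: IN[B0] = {a: ⊤, b: ⊤, c: ⊤, d: ⊤, e: ⊤, f: ⊤}
Applying B0's transfer function to that IN value gives OUT[B0] (row B0 above).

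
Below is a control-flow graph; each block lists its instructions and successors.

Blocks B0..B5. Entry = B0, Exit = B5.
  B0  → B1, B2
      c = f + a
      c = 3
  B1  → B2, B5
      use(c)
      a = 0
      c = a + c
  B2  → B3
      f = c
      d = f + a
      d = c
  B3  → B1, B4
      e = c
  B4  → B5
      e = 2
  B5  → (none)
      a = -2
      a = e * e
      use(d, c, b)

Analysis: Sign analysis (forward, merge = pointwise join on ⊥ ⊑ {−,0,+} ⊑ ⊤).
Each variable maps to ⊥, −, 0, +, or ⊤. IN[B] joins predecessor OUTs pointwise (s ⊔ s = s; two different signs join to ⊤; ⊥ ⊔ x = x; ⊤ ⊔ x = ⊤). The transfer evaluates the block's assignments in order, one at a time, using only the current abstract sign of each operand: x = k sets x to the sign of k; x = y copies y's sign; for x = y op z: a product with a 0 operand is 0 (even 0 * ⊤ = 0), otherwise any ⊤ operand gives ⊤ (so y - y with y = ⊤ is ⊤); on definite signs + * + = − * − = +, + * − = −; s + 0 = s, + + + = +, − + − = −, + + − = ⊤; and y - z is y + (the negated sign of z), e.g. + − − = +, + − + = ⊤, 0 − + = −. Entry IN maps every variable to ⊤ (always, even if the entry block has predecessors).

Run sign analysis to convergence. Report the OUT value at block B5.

Fixpoint table:
  B0:  IN=(all ⊤)  OUT={c:+; rest ⊤}
  B1:  IN={c:+; rest ⊤}  OUT={a:0, c:+; rest ⊤}
  B2:  IN={c:+; rest ⊤}  OUT={c:+, d:+, f:+; rest ⊤}
  B3:  IN={c:+, d:+, f:+; rest ⊤}  OUT={c:+, d:+, e:+, f:+; rest ⊤}
  B4:  IN={c:+, d:+, e:+, f:+; rest ⊤}  OUT={c:+, d:+, e:+, f:+; rest ⊤}
  B5:  IN={c:+; rest ⊤}  OUT={c:+; rest ⊤}

Merge at B5: IN[B5] = OUT[B1] ⊔ OUT[B4] = {a: ⊤, b: ⊤, c: +, d: ⊤, e: ⊤, f: ⊤}
Applying B5's transfer function to that IN value gives OUT[B5] (row B5 above).

Answer: {a: ⊤, b: ⊤, c: +, d: ⊤, e: ⊤, f: ⊤}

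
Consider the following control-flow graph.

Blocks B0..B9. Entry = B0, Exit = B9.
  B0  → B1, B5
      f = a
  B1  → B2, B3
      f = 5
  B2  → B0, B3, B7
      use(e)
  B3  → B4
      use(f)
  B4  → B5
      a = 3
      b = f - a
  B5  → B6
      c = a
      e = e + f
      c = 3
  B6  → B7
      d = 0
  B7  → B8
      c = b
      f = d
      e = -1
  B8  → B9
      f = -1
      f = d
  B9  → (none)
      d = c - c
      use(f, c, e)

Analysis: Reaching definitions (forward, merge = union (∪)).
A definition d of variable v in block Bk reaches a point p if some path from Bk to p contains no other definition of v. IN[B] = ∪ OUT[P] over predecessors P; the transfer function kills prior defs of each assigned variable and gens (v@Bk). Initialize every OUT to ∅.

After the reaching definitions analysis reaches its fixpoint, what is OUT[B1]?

Per-block solution:
  B0: | IN={f@B1} | OUT={f@B0}
  B1: | IN={f@B0} | OUT={f@B1}
  B2: | IN={f@B1} | OUT={f@B1}
  B3: | IN={f@B1} | OUT={f@B1}
  B4: | IN={f@B1} | OUT={a@B4, b@B4, f@B1}
  B5: | IN={a@B4, b@B4, f@B0, f@B1} | OUT={a@B4, b@B4, c@B5, e@B5, f@B0, f@B1}
  B6: | IN={a@B4, b@B4, c@B5, e@B5, f@B0, f@B1} | OUT={a@B4, b@B4, c@B5, d@B6, e@B5, f@B0, f@B1}
  B7: | IN={a@B4, b@B4, c@B5, d@B6, e@B5, f@B0, f@B1} | OUT={a@B4, b@B4, c@B7, d@B6, e@B7, f@B7}
  B8: | IN={a@B4, b@B4, c@B7, d@B6, e@B7, f@B7} | OUT={a@B4, b@B4, c@B7, d@B6, e@B7, f@B8}
  B9: | IN={a@B4, b@B4, c@B7, d@B6, e@B7, f@B8} | OUT={a@B4, b@B4, c@B7, d@B9, e@B7, f@B8}

Merge at B1: IN[B1] = OUT[B0] = {f@B0}
Applying B1's transfer function to that IN value gives OUT[B1] (row B1 above).

Answer: {f@B1}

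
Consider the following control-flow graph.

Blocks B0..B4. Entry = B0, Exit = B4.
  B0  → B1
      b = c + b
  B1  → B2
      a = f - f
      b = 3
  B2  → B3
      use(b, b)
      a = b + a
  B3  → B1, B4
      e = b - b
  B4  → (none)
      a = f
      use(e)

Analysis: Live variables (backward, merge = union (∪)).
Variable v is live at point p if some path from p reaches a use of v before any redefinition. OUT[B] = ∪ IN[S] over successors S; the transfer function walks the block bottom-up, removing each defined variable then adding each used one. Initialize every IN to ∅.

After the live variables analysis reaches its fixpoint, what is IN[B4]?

Answer: {e, f}

Working:
Fixpoint table:
  B0: | IN={b, c, f} | OUT={f}
  B1: | IN={f} | OUT={a, b, f}
  B2: | IN={a, b, f} | OUT={b, f}
  B3: | IN={b, f} | OUT={e, f}
  B4: | IN={e, f} | OUT={}

B4 is the boundary node: OUT[B4] = {}
Applying B4's transfer function to that OUT value gives IN[B4] (row B4 above).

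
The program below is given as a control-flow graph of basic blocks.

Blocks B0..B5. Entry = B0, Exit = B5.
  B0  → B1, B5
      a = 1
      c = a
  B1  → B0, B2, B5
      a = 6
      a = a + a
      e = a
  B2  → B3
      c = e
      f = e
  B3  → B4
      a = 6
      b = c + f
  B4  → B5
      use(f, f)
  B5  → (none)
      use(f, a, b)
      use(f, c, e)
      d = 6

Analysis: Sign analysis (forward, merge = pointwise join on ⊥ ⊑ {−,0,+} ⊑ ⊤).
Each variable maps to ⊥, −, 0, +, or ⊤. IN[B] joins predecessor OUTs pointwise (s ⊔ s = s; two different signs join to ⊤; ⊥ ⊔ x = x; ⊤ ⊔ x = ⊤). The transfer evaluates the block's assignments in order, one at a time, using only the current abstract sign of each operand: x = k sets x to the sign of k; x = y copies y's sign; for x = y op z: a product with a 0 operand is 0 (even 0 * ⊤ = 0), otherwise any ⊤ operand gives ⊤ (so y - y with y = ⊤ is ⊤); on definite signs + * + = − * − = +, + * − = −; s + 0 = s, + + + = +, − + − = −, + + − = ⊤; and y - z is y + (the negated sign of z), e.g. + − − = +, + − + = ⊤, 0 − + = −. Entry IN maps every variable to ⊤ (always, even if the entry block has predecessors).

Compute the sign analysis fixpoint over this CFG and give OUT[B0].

Answer: {a: +, b: ⊤, c: +, d: ⊤, e: ⊤, f: ⊤}

Working:
Fixpoint table:
  B0:  IN=(all ⊤)  OUT={a:+, c:+; rest ⊤}
  B1:  IN={a:+, c:+; rest ⊤}  OUT={a:+, c:+, e:+; rest ⊤}
  B2:  IN={a:+, c:+, e:+; rest ⊤}  OUT={a:+, c:+, e:+, f:+; rest ⊤}
  B3:  IN={a:+, c:+, e:+, f:+; rest ⊤}  OUT={a:+, b:+, c:+, e:+, f:+; rest ⊤}
  B4:  IN={a:+, b:+, c:+, e:+, f:+; rest ⊤}  OUT={a:+, b:+, c:+, e:+, f:+; rest ⊤}
  B5:  IN={a:+, c:+; rest ⊤}  OUT={a:+, c:+, d:+; rest ⊤}

Merge at B0 (entry node, so the boundary value (all ⊤) is joined with the incoming edge(s)): IN[B0] = (all ⊤) ⊔ OUT[B1] = {a: ⊤, b: ⊤, c: ⊤, d: ⊤, e: ⊤, f: ⊤}
Applying B0's transfer function to that IN value gives OUT[B0] (row B0 above).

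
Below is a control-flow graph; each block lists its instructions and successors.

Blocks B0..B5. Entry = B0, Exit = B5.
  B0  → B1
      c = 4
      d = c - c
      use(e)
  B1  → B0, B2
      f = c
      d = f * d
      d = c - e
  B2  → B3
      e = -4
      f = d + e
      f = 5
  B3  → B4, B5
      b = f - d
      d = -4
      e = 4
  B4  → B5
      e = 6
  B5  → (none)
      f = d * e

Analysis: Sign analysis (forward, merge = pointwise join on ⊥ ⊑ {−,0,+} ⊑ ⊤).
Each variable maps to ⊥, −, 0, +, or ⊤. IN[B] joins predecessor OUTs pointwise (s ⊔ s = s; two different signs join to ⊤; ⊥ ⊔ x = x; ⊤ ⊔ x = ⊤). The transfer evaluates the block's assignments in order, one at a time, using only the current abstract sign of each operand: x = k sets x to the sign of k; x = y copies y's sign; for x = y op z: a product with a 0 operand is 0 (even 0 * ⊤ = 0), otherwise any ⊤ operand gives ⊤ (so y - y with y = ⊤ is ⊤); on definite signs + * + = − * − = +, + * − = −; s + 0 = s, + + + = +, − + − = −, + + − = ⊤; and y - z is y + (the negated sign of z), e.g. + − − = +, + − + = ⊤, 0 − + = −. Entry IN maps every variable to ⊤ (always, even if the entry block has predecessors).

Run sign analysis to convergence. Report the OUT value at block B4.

Per-block solution:
  B0:  IN=(all ⊤)  OUT={c:+; rest ⊤}
  B1:  IN={c:+; rest ⊤}  OUT={c:+, f:+; rest ⊤}
  B2:  IN={c:+, f:+; rest ⊤}  OUT={c:+, e:-, f:+; rest ⊤}
  B3:  IN={c:+, e:-, f:+; rest ⊤}  OUT={c:+, d:-, e:+, f:+; rest ⊤}
  B4:  IN={c:+, d:-, e:+, f:+; rest ⊤}  OUT={c:+, d:-, e:+, f:+; rest ⊤}
  B5:  IN={c:+, d:-, e:+, f:+; rest ⊤}  OUT={c:+, d:-, e:+, f:-; rest ⊤}

Merge at B4: IN[B4] = OUT[B3] = {a: ⊤, b: ⊤, c: +, d: -, e: +, f: +}
Applying B4's transfer function to that IN value gives OUT[B4] (row B4 above).

Answer: {a: ⊤, b: ⊤, c: +, d: -, e: +, f: +}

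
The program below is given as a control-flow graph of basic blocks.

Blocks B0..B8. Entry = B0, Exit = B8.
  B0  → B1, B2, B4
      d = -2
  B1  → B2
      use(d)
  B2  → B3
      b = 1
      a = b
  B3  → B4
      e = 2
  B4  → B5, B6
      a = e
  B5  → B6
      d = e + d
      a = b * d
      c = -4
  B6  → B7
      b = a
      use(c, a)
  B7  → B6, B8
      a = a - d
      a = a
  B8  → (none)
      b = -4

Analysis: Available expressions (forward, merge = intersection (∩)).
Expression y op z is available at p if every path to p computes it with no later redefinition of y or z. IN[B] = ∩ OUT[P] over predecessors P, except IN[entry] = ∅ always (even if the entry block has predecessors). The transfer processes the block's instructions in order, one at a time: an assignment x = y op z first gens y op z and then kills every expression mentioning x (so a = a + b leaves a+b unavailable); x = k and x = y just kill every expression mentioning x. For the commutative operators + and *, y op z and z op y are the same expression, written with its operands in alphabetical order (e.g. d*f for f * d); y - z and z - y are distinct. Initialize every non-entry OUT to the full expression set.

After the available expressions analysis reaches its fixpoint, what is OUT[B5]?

Answer: {b*d}

Derivation:
Fixpoint table:
  B0: | IN={} | OUT={}
  B1: | IN={} | OUT={}
  B2: | IN={} | OUT={}
  B3: | IN={} | OUT={}
  B4: | IN={} | OUT={}
  B5: | IN={} | OUT={b*d}
  B6: | IN={} | OUT={}
  B7: | IN={} | OUT={}
  B8: | IN={} | OUT={}

Merge at B5: IN[B5] = OUT[B4] = {}
Applying B5's transfer function to that IN value gives OUT[B5] (row B5 above).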